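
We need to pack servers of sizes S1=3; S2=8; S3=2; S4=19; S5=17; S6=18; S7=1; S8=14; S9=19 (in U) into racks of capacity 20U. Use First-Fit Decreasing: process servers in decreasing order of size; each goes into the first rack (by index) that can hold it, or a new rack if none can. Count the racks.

Sorted descending: 19, 19, 18, 17, 14, 8, 3, 2, 1.
rack 1: place 19U, 1U left
rack 2: place 19U, 1U left
rack 3: place 18U, 2U left
rack 4: place 17U, 3U left
rack 5: place 14U, 6U left
rack 6: place 8U, 12U left
rack 4: place 3U, 0U left
rack 3: place 2U, 0U left
rack 1: place 1U, 0U left

6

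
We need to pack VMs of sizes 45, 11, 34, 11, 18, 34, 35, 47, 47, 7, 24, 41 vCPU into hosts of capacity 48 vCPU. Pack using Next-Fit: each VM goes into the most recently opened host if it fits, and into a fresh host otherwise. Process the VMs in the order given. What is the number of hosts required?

9

Put 45 vCPU in host 1; 3 vCPU remain.
Put 11 vCPU in host 2; 37 vCPU remain.
Put 34 vCPU in host 2; 3 vCPU remain.
Put 11 vCPU in host 3; 37 vCPU remain.
Put 18 vCPU in host 3; 19 vCPU remain.
Put 34 vCPU in host 4; 14 vCPU remain.
Put 35 vCPU in host 5; 13 vCPU remain.
Put 47 vCPU in host 6; 1 vCPU remain.
Put 47 vCPU in host 7; 1 vCPU remain.
Put 7 vCPU in host 8; 41 vCPU remain.
Put 24 vCPU in host 8; 17 vCPU remain.
Put 41 vCPU in host 9; 7 vCPU remain.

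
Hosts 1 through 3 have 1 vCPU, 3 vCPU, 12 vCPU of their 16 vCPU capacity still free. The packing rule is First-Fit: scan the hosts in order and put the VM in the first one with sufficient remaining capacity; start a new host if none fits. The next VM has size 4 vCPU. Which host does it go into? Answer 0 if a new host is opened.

3

Hosts with room: host 3 (12 vCPU).
The first with room is host 3.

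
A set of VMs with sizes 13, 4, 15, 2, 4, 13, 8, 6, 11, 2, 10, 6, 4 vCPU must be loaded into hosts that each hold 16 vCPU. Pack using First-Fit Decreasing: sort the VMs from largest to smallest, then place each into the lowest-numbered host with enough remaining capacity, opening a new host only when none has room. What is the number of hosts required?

Sorted descending: 15, 13, 13, 11, 10, 8, 6, 6, 4, 4, 4, 2, 2.
Put 15 vCPU in host 1; 1 vCPU remain.
Put 13 vCPU in host 2; 3 vCPU remain.
Put 13 vCPU in host 3; 3 vCPU remain.
Put 11 vCPU in host 4; 5 vCPU remain.
Put 10 vCPU in host 5; 6 vCPU remain.
Put 8 vCPU in host 6; 8 vCPU remain.
Put 6 vCPU in host 5; 0 vCPU remain.
Put 6 vCPU in host 6; 2 vCPU remain.
Put 4 vCPU in host 4; 1 vCPU remain.
Put 4 vCPU in host 7; 12 vCPU remain.
Put 4 vCPU in host 7; 8 vCPU remain.
Put 2 vCPU in host 2; 1 vCPU remain.
Put 2 vCPU in host 3; 1 vCPU remain.
Final hosts: [15] [13,2] [13,2] [11,4] [10,6] [8,6] [4,4].

7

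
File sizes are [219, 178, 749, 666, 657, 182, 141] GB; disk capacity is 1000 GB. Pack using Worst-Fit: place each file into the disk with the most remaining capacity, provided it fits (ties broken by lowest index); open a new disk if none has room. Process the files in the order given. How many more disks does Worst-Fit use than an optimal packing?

1

Worst-Fit: [219,178,182,141] [749] [666] [657] → 4 disks.
Total size 2792 GB; any packing needs at least ⌈2792/1000⌉ = 3 disks.
An optimal packing achieves that bound: [749,219] [666,182,141] [657,178] → 3 disks.
Excess: 4 − 3 = 1.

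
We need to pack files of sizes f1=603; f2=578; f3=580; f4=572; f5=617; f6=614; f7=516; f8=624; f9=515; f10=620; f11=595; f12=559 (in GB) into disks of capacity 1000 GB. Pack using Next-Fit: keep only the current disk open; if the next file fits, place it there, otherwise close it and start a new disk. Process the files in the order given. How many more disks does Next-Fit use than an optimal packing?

0

Next-Fit: [603] [578] [580] [572] [617] [614] [516] [624] [515] [620] [595] [559] → 12 disks.
12 files exceed 500 GB (half the capacity), and no two of those can share a disk, so at least 12 disks are needed.
So 12 is already optimal.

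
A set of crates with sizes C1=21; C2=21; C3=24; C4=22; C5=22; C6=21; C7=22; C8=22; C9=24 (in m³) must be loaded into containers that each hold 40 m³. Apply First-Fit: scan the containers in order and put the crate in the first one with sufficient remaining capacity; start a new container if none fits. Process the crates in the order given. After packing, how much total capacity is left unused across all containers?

161

Put C1 (21 m³) in container 1; 19 m³ remain.
Put C2 (21 m³) in container 2; 19 m³ remain.
Put C3 (24 m³) in container 3; 16 m³ remain.
Put C4 (22 m³) in container 4; 18 m³ remain.
Put C5 (22 m³) in container 5; 18 m³ remain.
Put C6 (21 m³) in container 6; 19 m³ remain.
Put C7 (22 m³) in container 7; 18 m³ remain.
Put C8 (22 m³) in container 8; 18 m³ remain.
Put C9 (24 m³) in container 9; 16 m³ remain.
9 containers × 40 m³ = 360 m³; used 199 m³; unused 161 m³.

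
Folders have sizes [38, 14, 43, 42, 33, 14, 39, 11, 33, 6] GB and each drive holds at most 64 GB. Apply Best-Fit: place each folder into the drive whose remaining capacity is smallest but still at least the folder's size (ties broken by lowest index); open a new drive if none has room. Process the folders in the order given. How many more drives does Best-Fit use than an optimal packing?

0

Best-Fit: [38,14,11] [43,14,6] [42] [33] [39] [33] → 6 drives.
6 folders exceed 32 GB (half the capacity), and no two of those can share a drive, so at least 6 drives are needed.
So 6 is already optimal.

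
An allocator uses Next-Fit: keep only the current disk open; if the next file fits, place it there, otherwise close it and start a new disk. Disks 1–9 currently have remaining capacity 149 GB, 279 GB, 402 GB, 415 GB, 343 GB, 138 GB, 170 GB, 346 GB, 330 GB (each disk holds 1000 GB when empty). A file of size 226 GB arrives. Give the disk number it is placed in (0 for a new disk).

9

Next-Fit only looks at disk 9, which has 330 GB free.
226 GB fits there.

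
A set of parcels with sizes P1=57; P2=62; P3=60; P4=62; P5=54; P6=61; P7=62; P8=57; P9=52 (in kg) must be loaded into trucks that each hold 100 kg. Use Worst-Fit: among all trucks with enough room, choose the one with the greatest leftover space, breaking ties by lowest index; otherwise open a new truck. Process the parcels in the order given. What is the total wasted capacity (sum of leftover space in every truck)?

373

truck 1: place P1 (57 kg), 43 kg left
truck 2: place P2 (62 kg), 38 kg left
truck 3: place P3 (60 kg), 40 kg left
truck 4: place P4 (62 kg), 38 kg left
truck 5: place P5 (54 kg), 46 kg left
truck 6: place P6 (61 kg), 39 kg left
truck 7: place P7 (62 kg), 38 kg left
truck 8: place P8 (57 kg), 43 kg left
truck 9: place P9 (52 kg), 48 kg left
9 trucks × 100 kg = 900 kg; used 527 kg; unused 373 kg.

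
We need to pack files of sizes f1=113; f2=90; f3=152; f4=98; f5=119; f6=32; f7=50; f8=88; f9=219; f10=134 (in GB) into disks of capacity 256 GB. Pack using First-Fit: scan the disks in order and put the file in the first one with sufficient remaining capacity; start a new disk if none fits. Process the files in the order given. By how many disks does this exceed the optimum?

0

First-Fit: [113,90,32] [152,98] [119,50] [88,134] [219] → 5 disks.
Total size 1095 GB; any packing needs at least ⌈1095/256⌉ = 5 disks.
So 5 is already optimal.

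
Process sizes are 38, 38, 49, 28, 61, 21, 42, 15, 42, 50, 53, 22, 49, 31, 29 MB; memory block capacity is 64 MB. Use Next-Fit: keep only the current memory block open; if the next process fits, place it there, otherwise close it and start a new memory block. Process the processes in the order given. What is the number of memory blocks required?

38 MB → memory block 1 (remaining 26 MB)
38 MB → memory block 2 (remaining 26 MB)
49 MB → memory block 3 (remaining 15 MB)
28 MB → memory block 4 (remaining 36 MB)
61 MB → memory block 5 (remaining 3 MB)
21 MB → memory block 6 (remaining 43 MB)
42 MB → memory block 6 (remaining 1 MB)
15 MB → memory block 7 (remaining 49 MB)
42 MB → memory block 7 (remaining 7 MB)
50 MB → memory block 8 (remaining 14 MB)
53 MB → memory block 9 (remaining 11 MB)
22 MB → memory block 10 (remaining 42 MB)
49 MB → memory block 11 (remaining 15 MB)
31 MB → memory block 12 (remaining 33 MB)
29 MB → memory block 12 (remaining 4 MB)
Final memory blocks: [38] [38] [49] [28] [61] [21,42] [15,42] [50] [53] [22] [49] [31,29].

12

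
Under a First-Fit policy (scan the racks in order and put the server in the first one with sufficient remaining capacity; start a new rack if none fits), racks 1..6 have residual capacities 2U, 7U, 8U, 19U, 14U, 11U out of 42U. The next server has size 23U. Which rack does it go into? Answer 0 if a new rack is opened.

0

No rack has ≥ 23U free, so a new rack is opened.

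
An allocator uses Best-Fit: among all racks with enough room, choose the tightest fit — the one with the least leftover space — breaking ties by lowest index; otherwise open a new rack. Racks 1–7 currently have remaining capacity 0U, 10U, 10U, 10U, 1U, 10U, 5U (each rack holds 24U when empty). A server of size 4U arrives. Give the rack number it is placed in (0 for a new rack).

Racks with room: rack 2 (10U), rack 3 (10U), rack 4 (10U), rack 6 (10U), rack 7 (5U).
Tightest fit is rack 7 with 5U free.

7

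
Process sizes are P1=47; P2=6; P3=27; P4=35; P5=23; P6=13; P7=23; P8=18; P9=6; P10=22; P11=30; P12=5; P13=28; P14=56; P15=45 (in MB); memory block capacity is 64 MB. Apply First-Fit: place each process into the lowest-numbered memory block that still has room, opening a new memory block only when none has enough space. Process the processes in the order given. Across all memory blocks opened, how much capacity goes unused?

P1 (47 MB) → memory block 1 (remaining 17 MB)
P2 (6 MB) → memory block 1 (remaining 11 MB)
P3 (27 MB) → memory block 2 (remaining 37 MB)
P4 (35 MB) → memory block 2 (remaining 2 MB)
P5 (23 MB) → memory block 3 (remaining 41 MB)
P6 (13 MB) → memory block 3 (remaining 28 MB)
P7 (23 MB) → memory block 3 (remaining 5 MB)
P8 (18 MB) → memory block 4 (remaining 46 MB)
P9 (6 MB) → memory block 1 (remaining 5 MB)
P10 (22 MB) → memory block 4 (remaining 24 MB)
P11 (30 MB) → memory block 5 (remaining 34 MB)
P12 (5 MB) → memory block 1 (remaining 0 MB)
P13 (28 MB) → memory block 5 (remaining 6 MB)
P14 (56 MB) → memory block 6 (remaining 8 MB)
P15 (45 MB) → memory block 7 (remaining 19 MB)
7 memory blocks × 64 MB = 448 MB; used 384 MB; unused 64 MB.

64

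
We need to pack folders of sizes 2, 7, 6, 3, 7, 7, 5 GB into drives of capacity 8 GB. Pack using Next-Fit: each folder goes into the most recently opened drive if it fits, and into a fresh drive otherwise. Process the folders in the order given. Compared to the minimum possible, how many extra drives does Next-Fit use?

2

Next-Fit: [2] [7] [6] [3] [7] [7] [5] → 7 drives.
Total size 37 GB; any packing needs at least ⌈37/8⌉ = 5 drives.
An optimal packing achieves that bound: [7] [7] [7] [6,2] [5,3] → 5 drives.
Excess: 7 − 5 = 2.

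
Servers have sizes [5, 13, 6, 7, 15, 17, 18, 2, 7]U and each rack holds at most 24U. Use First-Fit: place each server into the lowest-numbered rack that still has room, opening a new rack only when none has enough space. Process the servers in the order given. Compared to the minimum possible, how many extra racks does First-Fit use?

0

First-Fit: [5,13,6] [7,15,2] [17,7] [18] → 4 racks.
Total size 90U; any packing needs at least ⌈90/24⌉ = 4 racks.
So 4 is already optimal.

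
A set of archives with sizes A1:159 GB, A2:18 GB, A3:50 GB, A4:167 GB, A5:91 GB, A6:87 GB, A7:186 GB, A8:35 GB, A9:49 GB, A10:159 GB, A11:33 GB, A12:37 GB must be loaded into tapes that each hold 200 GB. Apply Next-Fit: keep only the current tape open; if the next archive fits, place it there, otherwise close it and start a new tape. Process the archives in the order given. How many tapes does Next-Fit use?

8

tape 1: place A1 (159 GB), 41 GB left
tape 1: place A2 (18 GB), 23 GB left
tape 2: place A3 (50 GB), 150 GB left
tape 3: place A4 (167 GB), 33 GB left
tape 4: place A5 (91 GB), 109 GB left
tape 4: place A6 (87 GB), 22 GB left
tape 5: place A7 (186 GB), 14 GB left
tape 6: place A8 (35 GB), 165 GB left
tape 6: place A9 (49 GB), 116 GB left
tape 7: place A10 (159 GB), 41 GB left
tape 7: place A11 (33 GB), 8 GB left
tape 8: place A12 (37 GB), 163 GB left
Final tapes: [159,18] [50] [167] [91,87] [186] [35,49] [159,33] [37].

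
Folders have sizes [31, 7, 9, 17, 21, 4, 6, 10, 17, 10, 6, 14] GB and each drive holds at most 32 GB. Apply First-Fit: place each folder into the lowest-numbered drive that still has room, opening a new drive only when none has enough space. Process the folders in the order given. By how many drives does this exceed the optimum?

First-Fit: [31] [7,9,4,6,6] [17,10] [21,10] [17,14] → 5 drives.
Total size 152 GB; any packing needs at least ⌈152/32⌉ = 5 drives.
So 5 is already optimal.

0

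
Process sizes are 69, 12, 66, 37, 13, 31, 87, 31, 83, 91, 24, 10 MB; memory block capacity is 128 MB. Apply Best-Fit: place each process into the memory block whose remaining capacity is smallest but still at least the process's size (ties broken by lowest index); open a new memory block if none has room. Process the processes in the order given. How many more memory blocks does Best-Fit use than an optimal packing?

0

Best-Fit: [69,12,37,10] [66,13,31] [87,31] [83] [91,24] → 5 memory blocks.
Total size 554 MB; any packing needs at least ⌈554/128⌉ = 5 memory blocks.
So 5 is already optimal.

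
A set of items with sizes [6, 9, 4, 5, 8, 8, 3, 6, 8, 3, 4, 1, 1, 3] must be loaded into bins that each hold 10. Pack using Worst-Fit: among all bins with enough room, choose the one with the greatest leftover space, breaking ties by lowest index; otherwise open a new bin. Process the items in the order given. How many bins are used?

bin 1: place 6, 4 left
bin 2: place 9, 1 left
bin 1: place 4, 0 left
bin 3: place 5, 5 left
bin 4: place 8, 2 left
bin 5: place 8, 2 left
bin 3: place 3, 2 left
bin 6: place 6, 4 left
bin 7: place 8, 2 left
bin 6: place 3, 1 left
bin 8: place 4, 6 left
bin 8: place 1, 5 left
bin 8: place 1, 4 left
bin 8: place 3, 1 left

8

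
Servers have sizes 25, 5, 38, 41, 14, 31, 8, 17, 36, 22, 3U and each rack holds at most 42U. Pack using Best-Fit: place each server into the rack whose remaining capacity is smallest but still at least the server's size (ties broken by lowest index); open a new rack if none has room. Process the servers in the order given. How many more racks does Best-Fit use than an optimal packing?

1

Best-Fit: [25,5] [38] [41] [14,17] [31,8,3] [36] [22] → 7 racks.
Total size 240U; any packing needs at least ⌈240/42⌉ = 6 racks.
An optimal packing achieves that bound: [41] [38,3] [36,5] [31,8] [25,17] [22,14] → 6 racks.
Excess: 7 − 6 = 1.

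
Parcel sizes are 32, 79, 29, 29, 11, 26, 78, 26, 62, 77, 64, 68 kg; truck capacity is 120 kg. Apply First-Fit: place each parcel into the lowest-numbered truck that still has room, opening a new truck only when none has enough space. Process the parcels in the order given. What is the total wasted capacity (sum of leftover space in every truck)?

259

32 kg → truck 1 (remaining 88 kg)
79 kg → truck 1 (remaining 9 kg)
29 kg → truck 2 (remaining 91 kg)
29 kg → truck 2 (remaining 62 kg)
11 kg → truck 2 (remaining 51 kg)
26 kg → truck 2 (remaining 25 kg)
78 kg → truck 3 (remaining 42 kg)
26 kg → truck 3 (remaining 16 kg)
62 kg → truck 4 (remaining 58 kg)
77 kg → truck 5 (remaining 43 kg)
64 kg → truck 6 (remaining 56 kg)
68 kg → truck 7 (remaining 52 kg)
7 trucks × 120 kg = 840 kg; used 581 kg; unused 259 kg.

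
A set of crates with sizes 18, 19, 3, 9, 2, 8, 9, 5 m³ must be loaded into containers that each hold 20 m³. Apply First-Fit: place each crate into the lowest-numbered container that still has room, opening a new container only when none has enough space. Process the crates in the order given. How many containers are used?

Put 18 m³ in container 1; 2 m³ remain.
Put 19 m³ in container 2; 1 m³ remain.
Put 3 m³ in container 3; 17 m³ remain.
Put 9 m³ in container 3; 8 m³ remain.
Put 2 m³ in container 1; 0 m³ remain.
Put 8 m³ in container 3; 0 m³ remain.
Put 9 m³ in container 4; 11 m³ remain.
Put 5 m³ in container 4; 6 m³ remain.
Final containers: [18,2] [19] [3,9,8] [9,5].

4 containers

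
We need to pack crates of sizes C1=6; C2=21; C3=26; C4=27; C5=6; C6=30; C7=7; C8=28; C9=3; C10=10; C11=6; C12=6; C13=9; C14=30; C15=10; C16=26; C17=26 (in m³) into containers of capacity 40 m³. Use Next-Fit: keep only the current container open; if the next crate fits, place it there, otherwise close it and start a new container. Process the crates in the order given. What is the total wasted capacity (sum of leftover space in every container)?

83

container 1: place C1 (6 m³), 34 m³ left
container 1: place C2 (21 m³), 13 m³ left
container 2: place C3 (26 m³), 14 m³ left
container 3: place C4 (27 m³), 13 m³ left
container 3: place C5 (6 m³), 7 m³ left
container 4: place C6 (30 m³), 10 m³ left
container 4: place C7 (7 m³), 3 m³ left
container 5: place C8 (28 m³), 12 m³ left
container 5: place C9 (3 m³), 9 m³ left
container 6: place C10 (10 m³), 30 m³ left
container 6: place C11 (6 m³), 24 m³ left
container 6: place C12 (6 m³), 18 m³ left
container 6: place C13 (9 m³), 9 m³ left
container 7: place C14 (30 m³), 10 m³ left
container 7: place C15 (10 m³), 0 m³ left
container 8: place C16 (26 m³), 14 m³ left
container 9: place C17 (26 m³), 14 m³ left
9 containers × 40 m³ = 360 m³; used 277 m³; unused 83 m³.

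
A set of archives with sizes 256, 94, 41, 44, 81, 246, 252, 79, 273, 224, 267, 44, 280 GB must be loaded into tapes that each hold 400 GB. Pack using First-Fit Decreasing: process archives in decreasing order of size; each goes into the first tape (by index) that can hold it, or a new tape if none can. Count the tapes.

Sorted descending: 280, 273, 267, 256, 252, 246, 224, 94, 81, 79, 44, 44, 41.
280 GB → tape 1 (remaining 120 GB)
273 GB → tape 2 (remaining 127 GB)
267 GB → tape 3 (remaining 133 GB)
256 GB → tape 4 (remaining 144 GB)
252 GB → tape 5 (remaining 148 GB)
246 GB → tape 6 (remaining 154 GB)
224 GB → tape 7 (remaining 176 GB)
94 GB → tape 1 (remaining 26 GB)
81 GB → tape 2 (remaining 46 GB)
79 GB → tape 3 (remaining 54 GB)
44 GB → tape 2 (remaining 2 GB)
44 GB → tape 3 (remaining 10 GB)
41 GB → tape 4 (remaining 103 GB)

7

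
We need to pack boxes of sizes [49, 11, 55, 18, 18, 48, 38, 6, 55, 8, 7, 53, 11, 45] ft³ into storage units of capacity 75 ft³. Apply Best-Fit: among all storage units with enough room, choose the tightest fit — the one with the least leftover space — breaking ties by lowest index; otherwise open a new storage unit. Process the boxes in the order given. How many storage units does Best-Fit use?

49 ft³ → storage unit 1 (remaining 26 ft³)
11 ft³ → storage unit 1 (remaining 15 ft³)
55 ft³ → storage unit 2 (remaining 20 ft³)
18 ft³ → storage unit 2 (remaining 2 ft³)
18 ft³ → storage unit 3 (remaining 57 ft³)
48 ft³ → storage unit 3 (remaining 9 ft³)
38 ft³ → storage unit 4 (remaining 37 ft³)
6 ft³ → storage unit 3 (remaining 3 ft³)
55 ft³ → storage unit 5 (remaining 20 ft³)
8 ft³ → storage unit 1 (remaining 7 ft³)
7 ft³ → storage unit 1 (remaining 0 ft³)
53 ft³ → storage unit 6 (remaining 22 ft³)
11 ft³ → storage unit 5 (remaining 9 ft³)
45 ft³ → storage unit 7 (remaining 30 ft³)

7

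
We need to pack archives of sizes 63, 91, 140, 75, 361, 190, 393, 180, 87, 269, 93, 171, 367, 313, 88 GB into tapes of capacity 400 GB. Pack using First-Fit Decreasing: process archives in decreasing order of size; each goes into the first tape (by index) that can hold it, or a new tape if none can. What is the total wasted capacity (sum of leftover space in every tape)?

Sorted descending: 393, 367, 361, 313, 269, 190, 180, 171, 140, 93, 91, 88, 87, 75, 63.
393 GB → tape 1 (remaining 7 GB)
367 GB → tape 2 (remaining 33 GB)
361 GB → tape 3 (remaining 39 GB)
313 GB → tape 4 (remaining 87 GB)
269 GB → tape 5 (remaining 131 GB)
190 GB → tape 6 (remaining 210 GB)
180 GB → tape 6 (remaining 30 GB)
171 GB → tape 7 (remaining 229 GB)
140 GB → tape 7 (remaining 89 GB)
93 GB → tape 5 (remaining 38 GB)
91 GB → tape 8 (remaining 309 GB)
88 GB → tape 7 (remaining 1 GB)
87 GB → tape 4 (remaining 0 GB)
75 GB → tape 8 (remaining 234 GB)
63 GB → tape 8 (remaining 171 GB)
8 tapes × 400 GB = 3200 GB; used 2881 GB; unused 319 GB.

319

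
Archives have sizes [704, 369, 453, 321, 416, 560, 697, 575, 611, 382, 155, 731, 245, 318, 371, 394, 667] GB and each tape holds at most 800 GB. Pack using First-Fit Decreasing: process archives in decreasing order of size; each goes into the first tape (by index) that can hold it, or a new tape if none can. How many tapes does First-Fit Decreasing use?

12 tapes

Sorted descending: 731, 704, 697, 667, 611, 575, 560, 453, 416, 394, 382, 371, 369, 321, 318, 245, 155.
Put 731 GB in tape 1; 69 GB remain.
Put 704 GB in tape 2; 96 GB remain.
Put 697 GB in tape 3; 103 GB remain.
Put 667 GB in tape 4; 133 GB remain.
Put 611 GB in tape 5; 189 GB remain.
Put 575 GB in tape 6; 225 GB remain.
Put 560 GB in tape 7; 240 GB remain.
Put 453 GB in tape 8; 347 GB remain.
Put 416 GB in tape 9; 384 GB remain.
Put 394 GB in tape 10; 406 GB remain.
Put 382 GB in tape 9; 2 GB remain.
Put 371 GB in tape 10; 35 GB remain.
Put 369 GB in tape 11; 431 GB remain.
Put 321 GB in tape 8; 26 GB remain.
Put 318 GB in tape 11; 113 GB remain.
Put 245 GB in tape 12; 555 GB remain.
Put 155 GB in tape 5; 34 GB remain.
Final tapes: [731] [704] [697] [667] [611,155] [575] [560] [453,321] [416,382] [394,371] [369,318] [245].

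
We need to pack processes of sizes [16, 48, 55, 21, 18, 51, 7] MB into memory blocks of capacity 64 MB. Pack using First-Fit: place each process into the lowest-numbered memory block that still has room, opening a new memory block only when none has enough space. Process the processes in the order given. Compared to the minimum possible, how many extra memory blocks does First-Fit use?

First-Fit: [16,48] [55,7] [21,18] [51] → 4 memory blocks.
Total size 216 MB; any packing needs at least ⌈216/64⌉ = 4 memory blocks.
So 4 is already optimal.

0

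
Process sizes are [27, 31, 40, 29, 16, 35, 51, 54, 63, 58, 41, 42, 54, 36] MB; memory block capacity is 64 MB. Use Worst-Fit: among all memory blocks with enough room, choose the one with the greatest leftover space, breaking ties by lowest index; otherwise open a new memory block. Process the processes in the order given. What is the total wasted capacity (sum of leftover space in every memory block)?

191

memory block 1: place 27 MB, 37 MB left
memory block 1: place 31 MB, 6 MB left
memory block 2: place 40 MB, 24 MB left
memory block 3: place 29 MB, 35 MB left
memory block 3: place 16 MB, 19 MB left
memory block 4: place 35 MB, 29 MB left
memory block 5: place 51 MB, 13 MB left
memory block 6: place 54 MB, 10 MB left
memory block 7: place 63 MB, 1 MB left
memory block 8: place 58 MB, 6 MB left
memory block 9: place 41 MB, 23 MB left
memory block 10: place 42 MB, 22 MB left
memory block 11: place 54 MB, 10 MB left
memory block 12: place 36 MB, 28 MB left
12 memory blocks × 64 MB = 768 MB; used 577 MB; unused 191 MB.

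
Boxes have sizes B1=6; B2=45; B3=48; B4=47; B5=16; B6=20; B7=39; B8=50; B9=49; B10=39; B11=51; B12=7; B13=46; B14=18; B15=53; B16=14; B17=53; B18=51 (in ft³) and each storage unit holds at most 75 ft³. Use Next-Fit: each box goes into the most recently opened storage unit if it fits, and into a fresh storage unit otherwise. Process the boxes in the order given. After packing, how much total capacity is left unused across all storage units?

B1 (6 ft³) → storage unit 1 (remaining 69 ft³)
B2 (45 ft³) → storage unit 1 (remaining 24 ft³)
B3 (48 ft³) → storage unit 2 (remaining 27 ft³)
B4 (47 ft³) → storage unit 3 (remaining 28 ft³)
B5 (16 ft³) → storage unit 3 (remaining 12 ft³)
B6 (20 ft³) → storage unit 4 (remaining 55 ft³)
B7 (39 ft³) → storage unit 4 (remaining 16 ft³)
B8 (50 ft³) → storage unit 5 (remaining 25 ft³)
B9 (49 ft³) → storage unit 6 (remaining 26 ft³)
B10 (39 ft³) → storage unit 7 (remaining 36 ft³)
B11 (51 ft³) → storage unit 8 (remaining 24 ft³)
B12 (7 ft³) → storage unit 8 (remaining 17 ft³)
B13 (46 ft³) → storage unit 9 (remaining 29 ft³)
B14 (18 ft³) → storage unit 9 (remaining 11 ft³)
B15 (53 ft³) → storage unit 10 (remaining 22 ft³)
B16 (14 ft³) → storage unit 10 (remaining 8 ft³)
B17 (53 ft³) → storage unit 11 (remaining 22 ft³)
B18 (51 ft³) → storage unit 12 (remaining 24 ft³)
12 storage units × 75 ft³ = 900 ft³; used 652 ft³; unused 248 ft³.

248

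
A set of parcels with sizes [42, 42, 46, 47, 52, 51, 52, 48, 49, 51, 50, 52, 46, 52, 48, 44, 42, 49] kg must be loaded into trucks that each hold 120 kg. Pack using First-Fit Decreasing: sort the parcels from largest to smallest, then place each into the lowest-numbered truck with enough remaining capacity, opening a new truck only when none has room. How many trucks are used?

9

Sorted descending: 52, 52, 52, 52, 51, 51, 50, 49, 49, 48, 48, 47, 46, 46, 44, 42, 42, 42.
52 kg → truck 1 (remaining 68 kg)
52 kg → truck 1 (remaining 16 kg)
52 kg → truck 2 (remaining 68 kg)
52 kg → truck 2 (remaining 16 kg)
51 kg → truck 3 (remaining 69 kg)
51 kg → truck 3 (remaining 18 kg)
50 kg → truck 4 (remaining 70 kg)
49 kg → truck 4 (remaining 21 kg)
49 kg → truck 5 (remaining 71 kg)
48 kg → truck 5 (remaining 23 kg)
48 kg → truck 6 (remaining 72 kg)
47 kg → truck 6 (remaining 25 kg)
46 kg → truck 7 (remaining 74 kg)
46 kg → truck 7 (remaining 28 kg)
44 kg → truck 8 (remaining 76 kg)
42 kg → truck 8 (remaining 34 kg)
42 kg → truck 9 (remaining 78 kg)
42 kg → truck 9 (remaining 36 kg)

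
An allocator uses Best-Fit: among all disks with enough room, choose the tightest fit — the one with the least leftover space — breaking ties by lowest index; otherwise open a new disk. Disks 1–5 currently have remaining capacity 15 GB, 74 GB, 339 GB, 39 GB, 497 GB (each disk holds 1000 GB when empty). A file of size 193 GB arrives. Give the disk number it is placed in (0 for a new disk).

3

Disks with room: disk 3 (339 GB), disk 5 (497 GB).
Tightest fit is disk 3 with 339 GB free.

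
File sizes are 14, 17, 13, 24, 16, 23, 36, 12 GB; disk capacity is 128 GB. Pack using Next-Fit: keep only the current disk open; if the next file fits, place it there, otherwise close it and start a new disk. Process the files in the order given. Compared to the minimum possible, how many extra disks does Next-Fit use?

Next-Fit: [14,17,13,24,16,23] [36,12] → 2 disks.
Total size 155 GB; any packing needs at least ⌈155/128⌉ = 2 disks.
So 2 is already optimal.

0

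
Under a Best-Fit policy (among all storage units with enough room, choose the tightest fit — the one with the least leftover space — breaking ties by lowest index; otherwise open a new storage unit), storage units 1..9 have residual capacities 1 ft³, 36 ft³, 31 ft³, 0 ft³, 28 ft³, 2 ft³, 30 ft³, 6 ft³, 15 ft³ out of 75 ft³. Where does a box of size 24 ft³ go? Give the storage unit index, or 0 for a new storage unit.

Storage units with room: storage unit 2 (36 ft³), storage unit 3 (31 ft³), storage unit 5 (28 ft³), storage unit 7 (30 ft³).
Tightest fit is storage unit 5 with 28 ft³ free.

5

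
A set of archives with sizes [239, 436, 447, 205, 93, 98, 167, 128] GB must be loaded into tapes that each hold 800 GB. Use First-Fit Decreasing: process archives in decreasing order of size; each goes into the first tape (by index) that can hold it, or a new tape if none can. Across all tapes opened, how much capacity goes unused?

587

Sorted descending: 447, 436, 239, 205, 167, 128, 98, 93.
Put 447 GB in tape 1; 353 GB remain.
Put 436 GB in tape 2; 364 GB remain.
Put 239 GB in tape 1; 114 GB remain.
Put 205 GB in tape 2; 159 GB remain.
Put 167 GB in tape 3; 633 GB remain.
Put 128 GB in tape 2; 31 GB remain.
Put 98 GB in tape 1; 16 GB remain.
Put 93 GB in tape 3; 540 GB remain.
3 tapes × 800 GB = 2400 GB; used 1813 GB; unused 587 GB.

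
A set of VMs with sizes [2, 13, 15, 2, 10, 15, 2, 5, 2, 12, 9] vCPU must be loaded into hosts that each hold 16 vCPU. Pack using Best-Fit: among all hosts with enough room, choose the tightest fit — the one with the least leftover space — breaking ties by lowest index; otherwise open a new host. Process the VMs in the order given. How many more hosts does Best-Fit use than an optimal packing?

0

Best-Fit: [2,13] [15] [2,10,2,2] [15] [5,9] [12] → 6 hosts.
Total size 87 vCPU; any packing needs at least ⌈87/16⌉ = 6 hosts.
So 6 is already optimal.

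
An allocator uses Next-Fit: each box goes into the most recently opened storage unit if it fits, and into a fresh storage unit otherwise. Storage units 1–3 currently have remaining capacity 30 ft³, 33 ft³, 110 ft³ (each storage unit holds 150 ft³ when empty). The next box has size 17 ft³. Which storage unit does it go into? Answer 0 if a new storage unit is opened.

Next-Fit only looks at storage unit 3, which has 110 ft³ free.
17 ft³ fits there.

3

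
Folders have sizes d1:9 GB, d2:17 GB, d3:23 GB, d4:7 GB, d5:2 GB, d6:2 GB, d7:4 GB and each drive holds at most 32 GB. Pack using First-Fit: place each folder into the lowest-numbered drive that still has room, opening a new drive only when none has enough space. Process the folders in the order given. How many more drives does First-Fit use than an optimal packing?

1

First-Fit: [9,17,2,2] [23,7] [4] → 3 drives.
Total size 64 GB; any packing needs at least ⌈64/32⌉ = 2 drives.
An optimal packing achieves that bound: [23,9] [17,7,4,2,2] → 2 drives.
Excess: 3 − 2 = 1.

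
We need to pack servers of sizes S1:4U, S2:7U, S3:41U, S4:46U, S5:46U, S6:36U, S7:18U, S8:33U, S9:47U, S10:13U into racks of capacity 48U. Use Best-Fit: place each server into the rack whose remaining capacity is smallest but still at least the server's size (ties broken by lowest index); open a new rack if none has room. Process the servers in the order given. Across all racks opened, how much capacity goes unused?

rack 1: place S1 (4U), 44U left
rack 1: place S2 (7U), 37U left
rack 2: place S3 (41U), 7U left
rack 3: place S4 (46U), 2U left
rack 4: place S5 (46U), 2U left
rack 1: place S6 (36U), 1U left
rack 5: place S7 (18U), 30U left
rack 6: place S8 (33U), 15U left
rack 7: place S9 (47U), 1U left
rack 6: place S10 (13U), 2U left
7 racks × 48U = 336U; used 291U; unused 45U.

45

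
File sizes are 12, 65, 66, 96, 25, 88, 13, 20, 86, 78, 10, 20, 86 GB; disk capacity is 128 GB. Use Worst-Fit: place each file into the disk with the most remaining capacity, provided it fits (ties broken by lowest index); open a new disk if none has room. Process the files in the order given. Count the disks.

7

Put 12 GB in disk 1; 116 GB remain.
Put 65 GB in disk 1; 51 GB remain.
Put 66 GB in disk 2; 62 GB remain.
Put 96 GB in disk 3; 32 GB remain.
Put 25 GB in disk 2; 37 GB remain.
Put 88 GB in disk 4; 40 GB remain.
Put 13 GB in disk 1; 38 GB remain.
Put 20 GB in disk 4; 20 GB remain.
Put 86 GB in disk 5; 42 GB remain.
Put 78 GB in disk 6; 50 GB remain.
Put 10 GB in disk 6; 40 GB remain.
Put 20 GB in disk 5; 22 GB remain.
Put 86 GB in disk 7; 42 GB remain.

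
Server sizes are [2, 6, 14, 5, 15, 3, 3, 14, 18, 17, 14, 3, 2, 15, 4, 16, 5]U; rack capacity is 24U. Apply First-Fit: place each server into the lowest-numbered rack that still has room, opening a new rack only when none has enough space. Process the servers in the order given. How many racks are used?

2U → rack 1 (remaining 22U)
6U → rack 1 (remaining 16U)
14U → rack 1 (remaining 2U)
5U → rack 2 (remaining 19U)
15U → rack 2 (remaining 4U)
3U → rack 2 (remaining 1U)
3U → rack 3 (remaining 21U)
14U → rack 3 (remaining 7U)
18U → rack 4 (remaining 6U)
17U → rack 5 (remaining 7U)
14U → rack 6 (remaining 10U)
3U → rack 3 (remaining 4U)
2U → rack 1 (remaining 0U)
15U → rack 7 (remaining 9U)
4U → rack 3 (remaining 0U)
16U → rack 8 (remaining 8U)
5U → rack 4 (remaining 1U)
Final racks: [2,6,14,2] [5,15,3] [3,14,3,4] [18,5] [17] [14] [15] [16].

8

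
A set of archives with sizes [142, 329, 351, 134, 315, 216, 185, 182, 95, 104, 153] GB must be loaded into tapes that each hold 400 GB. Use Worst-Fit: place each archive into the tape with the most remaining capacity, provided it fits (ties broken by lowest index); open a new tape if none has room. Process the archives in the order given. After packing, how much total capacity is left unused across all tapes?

594

Put 142 GB in tape 1; 258 GB remain.
Put 329 GB in tape 2; 71 GB remain.
Put 351 GB in tape 3; 49 GB remain.
Put 134 GB in tape 1; 124 GB remain.
Put 315 GB in tape 4; 85 GB remain.
Put 216 GB in tape 5; 184 GB remain.
Put 185 GB in tape 6; 215 GB remain.
Put 182 GB in tape 6; 33 GB remain.
Put 95 GB in tape 5; 89 GB remain.
Put 104 GB in tape 1; 20 GB remain.
Put 153 GB in tape 7; 247 GB remain.
7 tapes × 400 GB = 2800 GB; used 2206 GB; unused 594 GB.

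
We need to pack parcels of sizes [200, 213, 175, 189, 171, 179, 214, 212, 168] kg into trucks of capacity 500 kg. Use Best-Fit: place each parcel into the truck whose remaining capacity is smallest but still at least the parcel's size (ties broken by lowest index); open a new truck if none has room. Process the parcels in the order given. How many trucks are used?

5 trucks

truck 1: place 200 kg, 300 kg left
truck 1: place 213 kg, 87 kg left
truck 2: place 175 kg, 325 kg left
truck 2: place 189 kg, 136 kg left
truck 3: place 171 kg, 329 kg left
truck 3: place 179 kg, 150 kg left
truck 4: place 214 kg, 286 kg left
truck 4: place 212 kg, 74 kg left
truck 5: place 168 kg, 332 kg left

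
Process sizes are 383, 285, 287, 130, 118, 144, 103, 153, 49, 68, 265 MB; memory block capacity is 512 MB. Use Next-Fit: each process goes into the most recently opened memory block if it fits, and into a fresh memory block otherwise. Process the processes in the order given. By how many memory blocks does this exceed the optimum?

Next-Fit: [383] [285] [287,130] [118,144,103] [153,49,68] [265] → 6 memory blocks.
Total size 1985 MB; any packing needs at least ⌈1985/512⌉ = 4 memory blocks.
An optimal packing achieves that bound: [383,118] [287,153,68] [285,144,49] [265,130,103] → 4 memory blocks.
Excess: 6 − 4 = 2.

2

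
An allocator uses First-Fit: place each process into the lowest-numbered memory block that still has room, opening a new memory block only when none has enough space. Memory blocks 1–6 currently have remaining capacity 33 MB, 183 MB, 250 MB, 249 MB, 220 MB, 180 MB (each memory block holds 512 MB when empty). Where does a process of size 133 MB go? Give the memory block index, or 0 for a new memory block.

2

Memory blocks with room: memory block 2 (183 MB), memory block 3 (250 MB), memory block 4 (249 MB), memory block 5 (220 MB), memory block 6 (180 MB).
The first with room is memory block 2.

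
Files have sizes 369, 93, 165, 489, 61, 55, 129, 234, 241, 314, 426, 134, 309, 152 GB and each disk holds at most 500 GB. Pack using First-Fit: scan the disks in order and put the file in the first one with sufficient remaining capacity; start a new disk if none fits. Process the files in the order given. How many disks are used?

disk 1: place 369 GB, 131 GB left
disk 1: place 93 GB, 38 GB left
disk 2: place 165 GB, 335 GB left
disk 3: place 489 GB, 11 GB left
disk 2: place 61 GB, 274 GB left
disk 2: place 55 GB, 219 GB left
disk 2: place 129 GB, 90 GB left
disk 4: place 234 GB, 266 GB left
disk 4: place 241 GB, 25 GB left
disk 5: place 314 GB, 186 GB left
disk 6: place 426 GB, 74 GB left
disk 5: place 134 GB, 52 GB left
disk 7: place 309 GB, 191 GB left
disk 7: place 152 GB, 39 GB left

7 disks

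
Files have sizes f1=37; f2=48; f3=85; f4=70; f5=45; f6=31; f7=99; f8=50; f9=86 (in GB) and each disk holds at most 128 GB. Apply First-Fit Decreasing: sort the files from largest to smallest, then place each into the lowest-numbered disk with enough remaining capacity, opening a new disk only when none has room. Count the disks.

Sorted descending: 99, 86, 85, 70, 50, 48, 45, 37, 31.
disk 1: place 99 GB, 29 GB left
disk 2: place 86 GB, 42 GB left
disk 3: place 85 GB, 43 GB left
disk 4: place 70 GB, 58 GB left
disk 4: place 50 GB, 8 GB left
disk 5: place 48 GB, 80 GB left
disk 5: place 45 GB, 35 GB left
disk 2: place 37 GB, 5 GB left
disk 3: place 31 GB, 12 GB left

5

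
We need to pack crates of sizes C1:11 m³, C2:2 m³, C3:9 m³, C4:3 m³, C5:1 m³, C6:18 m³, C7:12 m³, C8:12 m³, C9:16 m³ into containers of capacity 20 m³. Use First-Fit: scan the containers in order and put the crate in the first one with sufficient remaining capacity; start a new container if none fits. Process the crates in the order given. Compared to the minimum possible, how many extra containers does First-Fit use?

First-Fit: [11,2,3,1] [9] [18] [12] [12] [16] → 6 containers.
Total size 84 m³; any packing needs at least ⌈84/20⌉ = 5 containers.
An optimal packing achieves that bound: [18,2] [16,3,1] [12] [12] [11,9] → 5 containers.
Excess: 6 − 5 = 1.

1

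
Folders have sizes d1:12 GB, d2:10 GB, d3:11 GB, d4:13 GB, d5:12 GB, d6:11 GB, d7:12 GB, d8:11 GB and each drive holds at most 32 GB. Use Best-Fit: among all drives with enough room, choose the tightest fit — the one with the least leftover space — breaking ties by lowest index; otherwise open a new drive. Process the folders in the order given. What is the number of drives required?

Put d1 (12 GB) in drive 1; 20 GB remain.
Put d2 (10 GB) in drive 1; 10 GB remain.
Put d3 (11 GB) in drive 2; 21 GB remain.
Put d4 (13 GB) in drive 2; 8 GB remain.
Put d5 (12 GB) in drive 3; 20 GB remain.
Put d6 (11 GB) in drive 3; 9 GB remain.
Put d7 (12 GB) in drive 4; 20 GB remain.
Put d8 (11 GB) in drive 4; 9 GB remain.
Final drives: [12,10] [11,13] [12,11] [12,11].

4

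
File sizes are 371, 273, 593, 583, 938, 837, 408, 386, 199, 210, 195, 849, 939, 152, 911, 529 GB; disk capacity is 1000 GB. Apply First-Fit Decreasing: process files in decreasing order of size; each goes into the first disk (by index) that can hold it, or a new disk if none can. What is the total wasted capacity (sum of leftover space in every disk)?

Sorted descending: 939, 938, 911, 849, 837, 593, 583, 529, 408, 386, 371, 273, 210, 199, 195, 152.
disk 1: place 939 GB, 61 GB left
disk 2: place 938 GB, 62 GB left
disk 3: place 911 GB, 89 GB left
disk 4: place 849 GB, 151 GB left
disk 5: place 837 GB, 163 GB left
disk 6: place 593 GB, 407 GB left
disk 7: place 583 GB, 417 GB left
disk 8: place 529 GB, 471 GB left
disk 7: place 408 GB, 9 GB left
disk 6: place 386 GB, 21 GB left
disk 8: place 371 GB, 100 GB left
disk 9: place 273 GB, 727 GB left
disk 9: place 210 GB, 517 GB left
disk 9: place 199 GB, 318 GB left
disk 9: place 195 GB, 123 GB left
disk 5: place 152 GB, 11 GB left
9 disks × 1000 GB = 9000 GB; used 8373 GB; unused 627 GB.

627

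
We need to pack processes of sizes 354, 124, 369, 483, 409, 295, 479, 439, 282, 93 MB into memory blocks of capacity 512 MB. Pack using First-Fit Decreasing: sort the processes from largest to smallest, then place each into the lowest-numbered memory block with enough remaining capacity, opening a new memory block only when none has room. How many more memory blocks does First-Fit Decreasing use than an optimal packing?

First-Fit Decreasing: [483] [479] [439] [409,93] [369,124] [354] [295] [282] → 8 memory blocks.
8 processes exceed 256 MB (half the capacity), and no two of those can share a memory block, so at least 8 memory blocks are needed.
So 8 is already optimal.

0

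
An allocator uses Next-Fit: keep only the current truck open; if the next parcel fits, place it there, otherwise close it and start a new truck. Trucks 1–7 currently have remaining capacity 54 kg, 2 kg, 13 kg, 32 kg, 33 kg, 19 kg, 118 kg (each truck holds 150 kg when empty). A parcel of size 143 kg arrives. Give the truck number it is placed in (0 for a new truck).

0

Next-Fit only looks at truck 7, which has 118 kg free.
143 kg does not fit, so a new truck is opened.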